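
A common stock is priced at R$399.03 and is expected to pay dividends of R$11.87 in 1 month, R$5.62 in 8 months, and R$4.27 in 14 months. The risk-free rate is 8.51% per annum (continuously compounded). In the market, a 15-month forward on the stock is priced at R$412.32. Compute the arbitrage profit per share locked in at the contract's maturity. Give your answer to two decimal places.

PV(dividends) I = 11.87·e^(−0.0851·1/12) + 5.62·e^(−0.0851·8/12) + 4.27·e^(−0.0851·14/12) = 20.9626
Fair forward F* = (S − I)·e^(rT) = (399.03 − 20.9626)·e^0.106375 = 378.0674 × 1.112239 = 420.5013
Market R$412.32 < fair 420.5013: forward underpriced → reverse cash-and-carry (short the stock, invest proceeds at r, pay the dividends, go long the forward).
Profit at T = |F_mkt − F*| = |412.32 − 420.5013| = R$8.18 per share

R$8.18 per share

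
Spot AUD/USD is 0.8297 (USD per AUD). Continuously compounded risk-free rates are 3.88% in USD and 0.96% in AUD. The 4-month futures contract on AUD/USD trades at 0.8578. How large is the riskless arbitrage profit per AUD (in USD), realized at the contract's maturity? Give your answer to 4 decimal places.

Fair futures: F* = S·e^(carry·T), with carry = (r_USD − r_AUD) = 0.0388 − 0.0096 = 0.0292
F* = 0.8297 · e^(0.0292 × 4/12) = 0.8297 · e^0.009733 = 0.8297 × 1.009781 = 0.8378
Market 0.8578 > fair 0.8378: forward overpriced → cash-and-carry (buy spot, short the forward).
At maturity, profit = |F_mkt − F*| = |0.8578 − 0.8378| = 0.0200 per AUD (in USD)

0.0200 per AUD (in USD)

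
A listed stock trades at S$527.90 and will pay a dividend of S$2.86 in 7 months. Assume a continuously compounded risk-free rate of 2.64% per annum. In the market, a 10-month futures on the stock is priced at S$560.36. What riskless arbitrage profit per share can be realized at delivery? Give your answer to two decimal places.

S$23.60 per share

PV(dividends) I = 2.86·e^(−0.0264·7/12) = 2.8163
Fair futures F* = (S − I)·e^(rT) = (527.90 − 2.8163)·e^0.022000 = 525.0837 × 1.022244 = 536.7637
Market S$560.36 > fair 536.7637: forward overpriced → cash-and-carry (borrow at r, buy the stock and collect the dividends, short the forward).
Profit at T = |F_mkt − F*| = |560.36 − 536.7637| = S$23.60 per share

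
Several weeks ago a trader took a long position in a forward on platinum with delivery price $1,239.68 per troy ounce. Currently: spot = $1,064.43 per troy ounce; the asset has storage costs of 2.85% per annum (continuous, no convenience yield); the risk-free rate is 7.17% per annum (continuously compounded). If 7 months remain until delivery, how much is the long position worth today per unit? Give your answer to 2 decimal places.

Current fair forward for the remaining 7 months: F = S·e^((r + u)·T), (r + u) = 0.0717 + 0.0285 = 0.1002
F = 1064.43 · e^(0.1002 × 7/12) = 1064.43 × 1.06019197 = 1128.5001
Value of long forward = (F − K)·e^(−rT) = (1128.5001 − 1239.68) · e^(−0.0717·7/12)
= -111.1799 × 0.95903760 = -106.63

-$106.63 per troy ounce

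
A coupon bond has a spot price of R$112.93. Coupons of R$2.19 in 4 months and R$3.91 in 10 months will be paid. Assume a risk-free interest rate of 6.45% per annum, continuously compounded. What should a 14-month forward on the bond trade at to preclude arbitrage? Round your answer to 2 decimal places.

R$115.45

PV(coupons) I = 2.19·e^(−0.0645·4/12) + 3.91·e^(−0.0645·10/12)
I = 2.1434 + 3.7054 = 5.8488
F = (S − I)·e^(rT) = (112.93 − 5.8488) · e^(0.0645·14/12)
= 107.0812 · e^0.075250 = 107.0812 × 1.078154 = R$115.45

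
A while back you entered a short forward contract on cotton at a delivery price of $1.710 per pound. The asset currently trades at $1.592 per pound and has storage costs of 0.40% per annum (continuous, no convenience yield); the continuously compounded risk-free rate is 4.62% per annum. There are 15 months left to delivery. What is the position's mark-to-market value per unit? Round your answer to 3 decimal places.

$0.014 per pound

Current fair forward for the remaining 15 months: F = S·e^((r + u)·T), (r + u) = 0.0462 + 0.0040 = 0.0502
F = 1.592 · e^(0.0502 × 15/12) = 1.592 × 1.064761 = 1.6951
Value of long forward = (F − K)·e^(−rT) = (1.6951 − 1.710) · e^(−0.0462·15/12)
= -0.0149 × 0.943886 = -0.014
Short position value = −(long value) = $0.014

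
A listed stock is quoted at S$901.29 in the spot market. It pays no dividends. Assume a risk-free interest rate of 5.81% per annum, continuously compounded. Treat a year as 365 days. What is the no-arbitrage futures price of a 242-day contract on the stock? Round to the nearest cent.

S$936.69

F = S·e^(rT) = 901.29 · e^(0.0581 × 242/365)
= 901.29 · e^0.038521 = 901.29 × 1.039273
F = S$936.69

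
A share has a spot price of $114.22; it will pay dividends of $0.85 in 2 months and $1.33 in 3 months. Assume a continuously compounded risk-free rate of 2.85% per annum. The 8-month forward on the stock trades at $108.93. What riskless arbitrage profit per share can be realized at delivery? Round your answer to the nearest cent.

PV(dividends) I = 0.85·e^(−0.0285·2/12) + 1.33·e^(−0.0285·3/12) = 2.1665
Fair forward F* = (S − I)·e^(rT) = (114.22 − 2.1665)·e^0.019000 = 112.0535 × 1.019182 = 114.2029
Market $108.93 < fair 114.2029: forward underpriced → reverse cash-and-carry (short the stock, invest proceeds at r, pay the dividends, go long the forward).
Profit at T = |F_mkt − F*| = |108.93 − 114.2029| = $5.27 per share

$5.27 per share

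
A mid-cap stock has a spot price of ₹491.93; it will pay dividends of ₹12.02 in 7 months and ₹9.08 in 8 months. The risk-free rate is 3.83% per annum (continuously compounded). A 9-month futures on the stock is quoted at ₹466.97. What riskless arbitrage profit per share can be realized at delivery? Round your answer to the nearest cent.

PV(dividends) I = 12.02·e^(−0.0383·7/12) + 9.08·e^(−0.0383·8/12) = 20.6055
Fair futures F* = (S − I)·e^(rT) = (491.93 − 20.6055)·e^0.028725 = 471.3245 × 1.029142 = 485.0598
Market ₹466.97 < fair 485.0598: forward underpriced → reverse cash-and-carry (short the stock, invest proceeds at r, pay the dividends, go long the forward).
Profit at T = |F_mkt − F*| = |466.97 − 485.0598| = ₹18.09 per share

₹18.09 per share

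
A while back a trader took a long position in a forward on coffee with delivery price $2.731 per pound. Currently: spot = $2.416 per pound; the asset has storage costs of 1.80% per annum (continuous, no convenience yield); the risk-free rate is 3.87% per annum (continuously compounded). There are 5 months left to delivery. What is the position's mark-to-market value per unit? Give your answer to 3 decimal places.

Current fair forward for the remaining 5 months: F = S·e^((r + u)·T), (r + u) = 0.0387 + 0.0180 = 0.0567
F = 2.416 · e^(0.0567 × 5/12) = 2.416 × 1.023906 = 2.4738
Value of long forward = (F − K)·e^(−rT) = (2.4738 − 2.731) · e^(−0.0387·5/12)
= -0.2572 × 0.984004 = -0.253

-$0.253 per pound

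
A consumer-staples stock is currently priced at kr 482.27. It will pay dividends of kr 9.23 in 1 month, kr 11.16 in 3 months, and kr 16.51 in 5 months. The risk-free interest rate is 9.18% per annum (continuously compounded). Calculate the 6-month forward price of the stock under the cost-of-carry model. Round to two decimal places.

PV(dividends) I = 9.23·e^(−0.0918·1/12) + 11.16·e^(−0.0918·3/12) + 16.51·e^(−0.0918·5/12)
I = 9.1597 + 10.9068 + 15.8904 = 35.9569
F = (S − I)·e^(rT) = (482.27 − 35.9569) · e^(0.0918·6/12)
= 446.3131 · e^0.045900 = 446.3131 × 1.046970 = kr 467.28

kr 467.28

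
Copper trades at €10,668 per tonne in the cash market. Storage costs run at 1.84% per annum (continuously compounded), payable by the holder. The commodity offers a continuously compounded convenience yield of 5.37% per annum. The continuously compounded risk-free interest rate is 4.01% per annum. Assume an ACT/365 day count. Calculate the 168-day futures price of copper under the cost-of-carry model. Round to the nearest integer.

Net carry = r + u − y = 0.0401 + 0.0184 − 0.0537 = 0.0048
F = S·e^((r+u−y)T) = 10668 · e^(0.0048 × 168/365) = 10668 · e^0.002209
= 10668 × 1.002211 = €10,692 per tonne

€10,692 per tonne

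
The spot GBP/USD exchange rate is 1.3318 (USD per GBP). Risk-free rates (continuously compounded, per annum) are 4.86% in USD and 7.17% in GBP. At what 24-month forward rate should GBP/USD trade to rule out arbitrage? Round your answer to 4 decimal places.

F = S·e^((r_USD − r_GBP)T) = 1.3318 · e^((0.0486 − 0.0717) × 24/12)
= 1.3318 · e^-0.046200 = 1.3318 × 0.954851
F = 1.2717 USD per GBP

1.2717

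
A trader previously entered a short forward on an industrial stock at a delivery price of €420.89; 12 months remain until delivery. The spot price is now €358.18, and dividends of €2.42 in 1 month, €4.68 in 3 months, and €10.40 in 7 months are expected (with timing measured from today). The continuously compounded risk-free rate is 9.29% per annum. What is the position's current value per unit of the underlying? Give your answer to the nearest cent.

PV(remaining dividends) I = 2.42·e^(−0.0929·1/12) + 4.68·e^(−0.0929·3/12) + 10.40·e^(−0.0929·7/12) = 16.8253
Current forward F = (S − I)·e^(rT) = (358.18 − 16.8253)·e^(0.0929·12/12) = 341.3547 × 1.097352 = 374.5863
Value (long) = (F − K)·e^(−rT) = (374.5863 − 420.89) × 0.911285 = -42.1959
Short position value = −(long value) = €42.20

€42.20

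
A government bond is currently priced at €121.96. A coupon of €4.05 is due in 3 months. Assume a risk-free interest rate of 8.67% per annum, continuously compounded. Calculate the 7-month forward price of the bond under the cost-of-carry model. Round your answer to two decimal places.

PV(coupons) I = 4.05·e^(−0.0867·3/12)
I = 3.9632
F = (S − I)·e^(rT) = (121.96 − 3.9632) · e^(0.0867·7/12)
= 117.9968 · e^0.050575 = 117.9968 × 1.051876 = €124.12

€124.12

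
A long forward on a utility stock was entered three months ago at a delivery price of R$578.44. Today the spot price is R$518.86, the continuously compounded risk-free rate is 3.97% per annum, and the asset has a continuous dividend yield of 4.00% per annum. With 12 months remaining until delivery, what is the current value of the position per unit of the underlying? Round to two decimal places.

-R$57.41

Current fair forward for the remaining 12 months: F = S·e^((r − q)·T), (r − q) = 0.0397 − 0.0400 = -0.0003
F = 518.86 · e^(-0.0003 × 12/12) = 518.86 × 0.999700 = 518.7043
Value of long forward = (F − K)·e^(−rT) = (518.7043 − 578.44) · e^(−0.0397·12/12)
= -59.7357 × 0.961078 = -57.41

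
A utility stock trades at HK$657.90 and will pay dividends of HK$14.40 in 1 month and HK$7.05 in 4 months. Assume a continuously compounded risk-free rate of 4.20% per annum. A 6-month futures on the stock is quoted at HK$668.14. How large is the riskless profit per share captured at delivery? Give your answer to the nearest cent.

HK$18.03 per share

PV(dividends) I = 14.40·e^(−0.0420·1/12) + 7.05·e^(−0.0420·4/12) = 21.3017
Fair futures F* = (S − I)·e^(rT) = (657.90 − 21.3017)·e^0.021000 = 636.5983 × 1.021222 = 650.1082
Market HK$668.14 > fair 650.1082: forward overpriced → cash-and-carry (borrow at r, buy the stock and collect the dividends, short the forward).
Profit at T = |F_mkt − F*| = |668.14 − 650.1082| = HK$18.03 per share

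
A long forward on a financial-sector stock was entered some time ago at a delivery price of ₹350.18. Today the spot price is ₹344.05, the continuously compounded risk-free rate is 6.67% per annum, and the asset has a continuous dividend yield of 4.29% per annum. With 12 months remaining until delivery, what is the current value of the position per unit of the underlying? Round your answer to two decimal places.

Current fair forward for the remaining 12 months: F = S·e^((r − q)·T), (r − q) = 0.0667 − 0.0429 = 0.0238
F = 344.05 · e^(0.0238 × 12/12) = 344.05 × 1.024085 = 352.3364
Value of long forward = (F − K)·e^(−rT) = (352.3364 − 350.18) · e^(−0.0667·12/12)
= 2.1564 × 0.935476 = 2.02

₹2.02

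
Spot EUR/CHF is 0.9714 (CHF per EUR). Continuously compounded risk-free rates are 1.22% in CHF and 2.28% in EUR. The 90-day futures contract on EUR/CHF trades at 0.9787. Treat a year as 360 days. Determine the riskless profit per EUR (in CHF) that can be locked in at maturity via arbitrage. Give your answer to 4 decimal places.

Fair futures: F* = S·e^(carry·T), with carry = (r_CHF − r_EUR) = 0.0122 − 0.0228 = -0.0106
F* = 0.9714 · e^(-0.0106 × 90/360) = 0.9714 · e^-0.002650 = 0.9714 × 0.997354 = 0.9688
Market 0.9787 > fair 0.9688: forward overpriced → cash-and-carry (buy spot, short the forward).
At maturity, profit = |F_mkt − F*| = |0.9787 − 0.9688| = 0.0099 per EUR (in CHF)

0.0099 per EUR (in CHF)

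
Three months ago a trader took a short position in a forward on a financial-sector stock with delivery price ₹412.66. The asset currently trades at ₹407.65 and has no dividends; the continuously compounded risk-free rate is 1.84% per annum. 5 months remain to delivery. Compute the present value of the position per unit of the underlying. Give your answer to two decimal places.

Current fair forward for the remaining 5 months: F = S·e^(r·T), r = 0.0184
F = 407.65 · e^(0.0184 × 5/12) = 407.65 × 1.007696 = 410.7873
Value of long forward = (F − K)·e^(−rT) = (410.7873 − 412.66) · e^(−0.0184·5/12)
= -1.8727 × 0.992363 = -1.86
Short position value = −(long value) = ₹1.86

₹1.86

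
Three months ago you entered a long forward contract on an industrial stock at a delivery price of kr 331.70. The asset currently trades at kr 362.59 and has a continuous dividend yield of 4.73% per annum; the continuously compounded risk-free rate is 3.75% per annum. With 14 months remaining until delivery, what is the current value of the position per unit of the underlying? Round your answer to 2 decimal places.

Current fair forward for the remaining 14 months: F = S·e^((r − q)·T), (r − q) = 0.0375 − 0.0473 = -0.0098
F = 362.59 · e^(-0.0098 × 14/12) = 362.59 × 0.988632 = 358.4681
Value of long forward = (F − K)·e^(−rT) = (358.4681 − 331.70) · e^(−0.0375·14/12)
= 26.7681 × 0.957193 = 25.62

kr 25.62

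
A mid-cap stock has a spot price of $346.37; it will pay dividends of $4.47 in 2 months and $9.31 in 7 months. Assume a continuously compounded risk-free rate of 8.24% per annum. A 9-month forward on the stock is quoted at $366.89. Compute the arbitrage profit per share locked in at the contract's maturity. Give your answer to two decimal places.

$12.57 per share

PV(dividends) I = 4.47·e^(−0.0824·2/12) + 9.31·e^(−0.0824·7/12) = 13.2821
Fair forward F* = (S − I)·e^(rT) = (346.37 − 13.2821)·e^0.061800 = 333.0879 × 1.063750 = 354.3223
Market $366.89 > fair 354.3223: forward overpriced → cash-and-carry (borrow at r, buy the stock and collect the dividends, short the forward).
Profit at T = |F_mkt − F*| = |366.89 − 354.3223| = $12.57 per share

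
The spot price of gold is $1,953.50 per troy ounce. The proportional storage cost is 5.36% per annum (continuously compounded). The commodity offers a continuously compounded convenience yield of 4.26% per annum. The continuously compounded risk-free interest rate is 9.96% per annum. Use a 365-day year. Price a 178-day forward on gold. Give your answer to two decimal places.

$2,061.76 per troy ounce

Net carry = r + u − y = 0.0996 + 0.0536 − 0.0426 = 0.1106
F = S·e^((r+u−y)T) = 1953.50 · e^(0.1106 × 178/365) = 1953.50 · e^0.05393644
= 1953.50 × 1.05541752 = $2,061.76 per troy ounce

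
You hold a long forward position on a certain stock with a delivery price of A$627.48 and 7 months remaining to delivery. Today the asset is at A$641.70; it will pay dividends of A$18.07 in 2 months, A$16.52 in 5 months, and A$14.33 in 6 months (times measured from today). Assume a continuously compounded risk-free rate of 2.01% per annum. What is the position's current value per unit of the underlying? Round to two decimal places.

PV(remaining dividends) I = 18.07·e^(−0.0201·2/12) + 16.52·e^(−0.0201·5/12) + 14.33·e^(−0.0201·6/12) = 48.5785
Current forward F = (S − I)·e^(rT) = (641.70 − 48.5785)·e^(0.0201·7/12) = 593.1215 × 1.011794 = 600.1168
Value (long) = (F − K)·e^(−rT) = (600.1168 − 627.48) × 0.988343 = -27.0442
Value = -A$27.04

-A$27.04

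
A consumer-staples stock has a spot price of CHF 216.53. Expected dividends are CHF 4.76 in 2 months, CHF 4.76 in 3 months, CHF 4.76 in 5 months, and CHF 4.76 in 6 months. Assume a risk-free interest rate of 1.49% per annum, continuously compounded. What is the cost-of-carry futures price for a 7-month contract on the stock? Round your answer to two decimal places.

PV(dividends) I = 4.76·e^(−0.0149·2/12) + 4.76·e^(−0.0149·3/12) + 4.76·e^(−0.0149·5/12) + 4.76·e^(−0.0149·6/12)
I = 4.7482 + 4.7423 + 4.7305 + 4.7247 = 18.9457
F = (S − I)·e^(rT) = (216.53 − 18.9457) · e^(0.0149·7/12)
= 197.5843 · e^0.008692 = 197.5843 × 1.008730 = CHF 199.31

CHF 199.31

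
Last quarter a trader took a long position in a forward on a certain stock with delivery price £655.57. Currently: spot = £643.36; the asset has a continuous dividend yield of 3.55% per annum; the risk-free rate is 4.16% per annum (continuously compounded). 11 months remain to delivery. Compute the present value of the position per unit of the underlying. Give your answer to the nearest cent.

-£8.28

Current fair forward for the remaining 11 months: F = S·e^((r − q)·T), (r − q) = 0.0416 − 0.0355 = 0.0061
F = 643.36 · e^(0.0061 × 11/12) = 643.36 × 1.005607 = 646.9673
Value of long forward = (F − K)·e^(−rT) = (646.9673 − 655.57) · e^(−0.0416·11/12)
= -8.6027 × 0.962585 = -8.28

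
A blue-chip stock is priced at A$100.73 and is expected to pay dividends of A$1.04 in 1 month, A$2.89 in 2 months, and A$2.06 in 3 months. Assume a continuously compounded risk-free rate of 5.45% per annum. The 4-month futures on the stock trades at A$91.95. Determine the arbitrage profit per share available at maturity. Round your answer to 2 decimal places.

A$4.59 per share

PV(dividends) I = 1.04·e^(−0.0545·1/12) + 2.89·e^(−0.0545·2/12) + 2.06·e^(−0.0545·3/12) = 5.9313
Fair futures F* = (S − I)·e^(rT) = (100.73 − 5.9313)·e^0.018167 = 94.7987 × 1.018333 = 96.5366
Market A$91.95 < fair 96.5366: forward underpriced → reverse cash-and-carry (short the stock, invest proceeds at r, pay the dividends, go long the forward).
Profit at T = |F_mkt − F*| = |91.95 − 96.5366| = A$4.59 per share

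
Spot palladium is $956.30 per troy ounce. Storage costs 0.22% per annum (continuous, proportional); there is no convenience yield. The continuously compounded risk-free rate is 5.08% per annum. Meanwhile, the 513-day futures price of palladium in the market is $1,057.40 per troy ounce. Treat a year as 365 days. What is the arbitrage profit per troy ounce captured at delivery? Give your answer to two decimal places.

Fair futures: F* = S·e^(carry·T), with carry = (r + u) = 0.0508 + 0.0022 = 0.0530
F* = 956.30 · e^(0.0530 × 513/365) = 956.30 · e^0.074490 = 956.30 × 1.077335 = $1030.2555
Market $1057.40 > fair $1030.2555: forward overpriced → cash-and-carry (buy spot, short the forward).
At maturity, profit = |F_mkt − F*| = |1057.40 − 1030.2555| = $27.14 per troy ounce

$27.14 per troy ounce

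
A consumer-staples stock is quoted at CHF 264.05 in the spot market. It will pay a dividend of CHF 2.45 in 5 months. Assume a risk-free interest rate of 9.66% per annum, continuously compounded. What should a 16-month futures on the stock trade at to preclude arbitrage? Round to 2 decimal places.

CHF 297.67

PV(dividends) I = 2.45·e^(−0.0966·5/12)
I = 2.3533
F = (S − I)·e^(rT) = (264.05 − 2.3533) · e^(0.0966·16/12)
= 261.6967 · e^0.128800 = 261.6967 × 1.137463 = CHF 297.67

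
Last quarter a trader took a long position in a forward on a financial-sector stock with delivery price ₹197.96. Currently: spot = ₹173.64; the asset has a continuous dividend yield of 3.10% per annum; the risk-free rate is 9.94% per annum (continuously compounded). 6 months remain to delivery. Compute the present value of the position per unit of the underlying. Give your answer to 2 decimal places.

-₹17.39

Current fair forward for the remaining 6 months: F = S·e^((r − q)·T), (r − q) = 0.0994 − 0.0310 = 0.0684
F = 173.64 · e^(0.0684 × 6/12) = 173.64 × 1.034792 = 179.6813
Value of long forward = (F − K)·e^(−rT) = (179.6813 − 197.96) · e^(−0.0994·6/12)
= -18.2787 × 0.951515 = -17.39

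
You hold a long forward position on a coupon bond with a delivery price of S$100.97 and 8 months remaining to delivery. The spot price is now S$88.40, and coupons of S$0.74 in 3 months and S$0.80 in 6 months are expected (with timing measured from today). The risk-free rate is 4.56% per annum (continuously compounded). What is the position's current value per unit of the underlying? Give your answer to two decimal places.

PV(remaining coupons) I = 0.74·e^(−0.0456·3/12) + 0.80·e^(−0.0456·6/12) = 1.5136
Current forward F = (S − I)·e^(rT) = (88.40 − 1.5136)·e^(0.0456·8/12) = 86.8864 × 1.030867 = 89.5683
Value (long) = (F − K)·e^(−rT) = (89.5683 − 100.97) × 0.970057 = -11.0603
Value = -S$11.06

-S$11.06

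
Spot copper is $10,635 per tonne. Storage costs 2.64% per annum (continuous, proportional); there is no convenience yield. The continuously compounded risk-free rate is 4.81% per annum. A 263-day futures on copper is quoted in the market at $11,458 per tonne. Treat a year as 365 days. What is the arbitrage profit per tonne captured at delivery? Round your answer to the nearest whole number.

$237 per tonne

Fair futures: F* = S·e^(carry·T), with carry = (r + u) = 0.0481 + 0.0264 = 0.0745
F* = 10635 · e^(0.0745 × 263/365) = 10635 · e^0.053681 = 10635 × 1.055148 = $11221.4990
Market $11458 > fair $11221.4990: forward overpriced → cash-and-carry (buy spot, short the forward).
At maturity, profit = |F_mkt − F*| = |11458 − 11221.4990| = $237 per tonne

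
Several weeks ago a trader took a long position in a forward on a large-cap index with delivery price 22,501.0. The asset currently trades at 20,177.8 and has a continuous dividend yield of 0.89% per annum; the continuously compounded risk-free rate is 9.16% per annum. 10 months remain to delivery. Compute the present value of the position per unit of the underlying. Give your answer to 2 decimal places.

Current fair forward for the remaining 10 months: F = S·e^((r − q)·T), (r − q) = 0.0916 − 0.0089 = 0.0827
F = 20177.8 · e^(0.0827 × 10/12) = 20177.8 × 1.07134693 = 21617.4241
Value of long forward = (F − K)·e^(−rT) = (21617.4241 − 22501.0) · e^(−0.0916·10/12)
= -883.5759 × 0.92650732 = -818.64

-818.64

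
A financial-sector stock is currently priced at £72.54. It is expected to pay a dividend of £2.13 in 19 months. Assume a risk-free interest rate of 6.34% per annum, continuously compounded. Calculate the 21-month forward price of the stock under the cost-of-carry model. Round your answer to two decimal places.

PV(dividends) I = 2.13·e^(−0.0634·19/12)
I = 1.9266
F = (S − I)·e^(rT) = (72.54 − 1.9266) · e^(0.0634·21/12)
= 70.6134 · e^0.110950 = 70.6134 × 1.117339 = £78.90

£78.90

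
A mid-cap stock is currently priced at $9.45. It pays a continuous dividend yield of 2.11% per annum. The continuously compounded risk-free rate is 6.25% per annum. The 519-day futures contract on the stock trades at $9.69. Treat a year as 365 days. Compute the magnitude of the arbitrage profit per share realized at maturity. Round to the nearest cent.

$0.33 per share

Fair futures: F* = S·e^(carry·T), with carry = (r − q) = 0.0625 − 0.0211 = 0.0414
F* = 9.45 · e^(0.0414 × 519/365) = 9.45 · e^0.058867 = 9.45 × 1.060634 = $10.0230
Market $9.69 < fair $10.0230: forward underpriced → reverse cash-and-carry (short spot, go long the forward).
At maturity, profit = |F_mkt − F*| = |9.69 − 10.0230| = $0.33 per share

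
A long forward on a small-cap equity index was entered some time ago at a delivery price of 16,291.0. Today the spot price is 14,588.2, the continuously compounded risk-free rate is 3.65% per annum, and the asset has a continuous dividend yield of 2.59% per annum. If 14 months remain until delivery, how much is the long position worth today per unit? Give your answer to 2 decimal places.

Current fair forward for the remaining 14 months: F = S·e^((r − q)·T), (r − q) = 0.0365 − 0.0259 = 0.0106
F = 14588.2 · e^(0.0106 × 14/12) = 14588.2 × 1.01244345 = 14769.7275
Value of long forward = (F − K)·e^(−rT) = (14769.7275 − 16291.0) · e^(−0.0365·14/12)
= -1521.2725 × 0.95831060 = -1457.85

-1457.85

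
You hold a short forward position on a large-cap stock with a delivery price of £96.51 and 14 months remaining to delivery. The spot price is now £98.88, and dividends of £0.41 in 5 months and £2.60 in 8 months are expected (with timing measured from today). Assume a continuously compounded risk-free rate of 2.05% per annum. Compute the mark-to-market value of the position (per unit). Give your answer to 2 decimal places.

-£1.68

PV(remaining dividends) I = 0.41·e^(−0.0205·5/12) + 2.60·e^(−0.0205·8/12) = 2.9712
Current forward F = (S − I)·e^(rT) = (98.88 − 2.9712)·e^(0.0205·14/12) = 95.9088 × 1.024205 = 98.2303
Value (long) = (F − K)·e^(−rT) = (98.2303 − 96.51) × 0.976367 = 1.6796
Short position value = −(long value) = -£1.68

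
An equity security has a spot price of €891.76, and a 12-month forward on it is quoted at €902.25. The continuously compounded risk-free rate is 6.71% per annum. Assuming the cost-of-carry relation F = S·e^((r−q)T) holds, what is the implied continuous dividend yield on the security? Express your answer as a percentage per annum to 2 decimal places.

From F = S·e^((r−q)T): (r − q) = ln(F/S)/T
ln(902.25/891.76) = ln(1.011763) = 0.011694
(r − q) = 0.011694 / (12/12) = 0.011694
q = r − ln(F/S)/T = 0.0671 − 0.011694 = 0.055406
q = 5.54%

5.54%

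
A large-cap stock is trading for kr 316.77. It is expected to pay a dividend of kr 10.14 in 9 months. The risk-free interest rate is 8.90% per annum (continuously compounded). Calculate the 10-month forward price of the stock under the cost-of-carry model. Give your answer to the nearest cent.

kr 330.94

PV(dividends) I = 10.14·e^(−0.0890·9/12)
I = 9.4853
F = (S − I)·e^(rT) = (316.77 − 9.4853) · e^(0.0890·10/12)
= 307.2847 · e^0.074167 = 307.2847 × 1.076987 = kr 330.94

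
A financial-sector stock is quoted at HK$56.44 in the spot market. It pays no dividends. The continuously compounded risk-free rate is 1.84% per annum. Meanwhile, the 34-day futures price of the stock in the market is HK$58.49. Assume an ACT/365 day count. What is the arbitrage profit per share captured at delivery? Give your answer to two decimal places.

HK$1.95 per share

Fair futures: F* = S·e^(carry·T), with carry = r = 0.0184
F* = 56.44 · e^(0.0184 × 34/365) = 56.44 · e^0.001714 = 56.44 × 1.001715 = HK$56.5368
Market HK$58.49 > fair HK$56.5368: forward overpriced → cash-and-carry (buy spot, short the forward).
At maturity, profit = |F_mkt − F*| = |58.49 − 56.5368| = HK$1.95 per share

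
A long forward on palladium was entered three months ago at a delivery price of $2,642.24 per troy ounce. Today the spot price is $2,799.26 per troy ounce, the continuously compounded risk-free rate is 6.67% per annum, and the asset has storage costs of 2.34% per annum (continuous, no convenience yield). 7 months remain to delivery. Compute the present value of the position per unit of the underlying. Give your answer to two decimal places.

$296.32 per troy ounce

Current fair forward for the remaining 7 months: F = S·e^((r + u)·T), (r + u) = 0.0667 + 0.0234 = 0.0901
F = 2799.26 · e^(0.0901 × 7/12) = 2799.26 × 1.05396404 = 2950.3194
Value of long forward = (F − K)·e^(−rT) = (2950.3194 − 2642.24) · e^(−0.0667·7/12)
= 308.0794 × 0.96183887 = 296.32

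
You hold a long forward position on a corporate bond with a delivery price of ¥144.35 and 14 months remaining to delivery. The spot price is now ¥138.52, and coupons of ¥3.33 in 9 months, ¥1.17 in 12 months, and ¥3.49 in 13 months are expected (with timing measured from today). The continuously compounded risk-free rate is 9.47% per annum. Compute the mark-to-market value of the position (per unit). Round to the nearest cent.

¥1.95

PV(remaining coupons) I = 3.33·e^(−0.0947·9/12) + 1.17·e^(−0.0947·12/12) + 3.49·e^(−0.0947·13/12) = 7.3157
Current forward F = (S − I)·e^(rT) = (138.52 − 7.3157)·e^(0.0947·14/12) = 131.2043 × 1.116818 = 146.5313
Value (long) = (F − K)·e^(−rT) = (146.5313 − 144.35) × 0.895401 = 1.9531
Value = ¥1.95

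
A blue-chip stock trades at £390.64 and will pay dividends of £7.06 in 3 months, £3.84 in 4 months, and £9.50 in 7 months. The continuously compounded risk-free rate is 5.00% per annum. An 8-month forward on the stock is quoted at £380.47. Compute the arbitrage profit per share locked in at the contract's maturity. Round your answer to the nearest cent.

PV(dividends) I = 7.06·e^(−0.0500·3/12) + 3.84·e^(−0.0500·4/12) + 9.50·e^(−0.0500·7/12) = 19.9757
Fair forward F* = (S − I)·e^(rT) = (390.64 − 19.9757)·e^0.033333 = 370.6643 × 1.033895 = 383.2280
Market £380.47 < fair 383.2280: forward underpriced → reverse cash-and-carry (short the stock, invest proceeds at r, pay the dividends, go long the forward).
Profit at T = |F_mkt − F*| = |380.47 − 383.2280| = £2.76 per share

£2.76 per share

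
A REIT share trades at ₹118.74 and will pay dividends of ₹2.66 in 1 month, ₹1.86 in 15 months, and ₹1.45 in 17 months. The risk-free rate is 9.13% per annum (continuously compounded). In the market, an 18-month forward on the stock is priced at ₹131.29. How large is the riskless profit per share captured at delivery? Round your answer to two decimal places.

PV(dividends) I = 2.66·e^(−0.0913·1/12) + 1.86·e^(−0.0913·15/12) + 1.45·e^(−0.0913·17/12) = 5.5733
Fair forward F* = (S − I)·e^(rT) = (118.74 − 5.5733)·e^0.136950 = 113.1667 × 1.146771 = 129.7763
Market ₹131.29 > fair 129.7763: forward overpriced → cash-and-carry (borrow at r, buy the stock and collect the dividends, short the forward).
Profit at T = |F_mkt − F*| = |131.29 − 129.7763| = ₹1.51 per share

₹1.51 per share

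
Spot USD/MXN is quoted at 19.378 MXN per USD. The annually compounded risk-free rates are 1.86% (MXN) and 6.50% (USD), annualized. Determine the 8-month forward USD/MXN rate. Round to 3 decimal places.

18.811

By covered interest parity, F = S · (1+r_MXN)^T / (1+r_USD)^T
= 19.378 × 1.012362 / 1.042877 = 19.378 × 0.970740
F = 18.811 MXN per USD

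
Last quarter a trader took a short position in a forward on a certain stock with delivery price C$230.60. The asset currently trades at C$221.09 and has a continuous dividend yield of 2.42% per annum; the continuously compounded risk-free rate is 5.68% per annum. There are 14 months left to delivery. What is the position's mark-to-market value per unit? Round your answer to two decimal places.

C$0.88

Current fair forward for the remaining 14 months: F = S·e^((r − q)·T), (r − q) = 0.0568 − 0.0242 = 0.0326
F = 221.09 · e^(0.0326 × 14/12) = 221.09 × 1.038766 = 229.6608
Value of long forward = (F − K)·e^(−rT) = (229.6608 − 230.60) · e^(−0.0568·14/12)
= -0.9392 × 0.935881 = -0.88
Short position value = −(long value) = C$0.88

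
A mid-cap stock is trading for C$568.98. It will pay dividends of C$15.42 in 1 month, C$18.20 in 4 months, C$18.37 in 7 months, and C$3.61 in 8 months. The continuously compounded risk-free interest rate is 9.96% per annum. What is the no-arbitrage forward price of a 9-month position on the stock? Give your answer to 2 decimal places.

PV(dividends) I = 15.42·e^(−0.0996·1/12) + 18.20·e^(−0.0996·4/12) + 18.37·e^(−0.0996·7/12) + 3.61·e^(−0.0996·8/12)
I = 15.2925 + 17.6057 + 17.3331 + 3.3781 = 53.6094
F = (S − I)·e^(rT) = (568.98 − 53.6094) · e^(0.0996·9/12)
= 515.3706 · e^0.074700 = 515.3706 × 1.077561 = C$555.34

C$555.34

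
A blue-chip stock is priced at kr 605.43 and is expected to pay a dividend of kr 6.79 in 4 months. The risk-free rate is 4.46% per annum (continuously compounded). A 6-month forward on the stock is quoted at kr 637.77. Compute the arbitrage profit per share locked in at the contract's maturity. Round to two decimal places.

kr 25.53 per share

PV(dividends) I = 6.79·e^(−0.0446·4/12) = 6.6898
Fair forward F* = (S − I)·e^(rT) = (605.43 − 6.6898)·e^0.022300 = 598.7402 × 1.022551 = 612.2424
Market kr 637.77 > fair 612.2424: forward overpriced → cash-and-carry (borrow at r, buy the stock and collect the dividends, short the forward).
Profit at T = |F_mkt − F*| = |637.77 − 612.2424| = kr 25.53 per share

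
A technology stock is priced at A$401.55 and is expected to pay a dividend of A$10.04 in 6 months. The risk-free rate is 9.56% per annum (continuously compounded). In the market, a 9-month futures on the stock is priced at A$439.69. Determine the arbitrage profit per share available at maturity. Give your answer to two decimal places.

PV(dividends) I = 10.04·e^(−0.0956·6/12) = 9.5714
Fair futures F* = (S − I)·e^(rT) = (401.55 − 9.5714)·e^0.071700 = 391.9786 × 1.074333 = 421.1155
Market A$439.69 > fair 421.1155: forward overpriced → cash-and-carry (borrow at r, buy the stock and collect the dividends, short the forward).
Profit at T = |F_mkt − F*| = |439.69 − 421.1155| = A$18.57 per share

A$18.57 per share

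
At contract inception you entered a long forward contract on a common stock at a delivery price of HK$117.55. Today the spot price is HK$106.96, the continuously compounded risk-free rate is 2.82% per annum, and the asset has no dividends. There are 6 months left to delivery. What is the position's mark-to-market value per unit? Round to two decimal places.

Current fair forward for the remaining 6 months: F = S·e^(r·T), r = 0.0282
F = 106.96 · e^(0.0282 × 6/12) = 106.96 × 1.014200 = 108.4788
Value of long forward = (F − K)·e^(−rT) = (108.4788 − 117.55) · e^(−0.0282·6/12)
= -9.0712 × 0.985999 = -8.94

-HK$8.94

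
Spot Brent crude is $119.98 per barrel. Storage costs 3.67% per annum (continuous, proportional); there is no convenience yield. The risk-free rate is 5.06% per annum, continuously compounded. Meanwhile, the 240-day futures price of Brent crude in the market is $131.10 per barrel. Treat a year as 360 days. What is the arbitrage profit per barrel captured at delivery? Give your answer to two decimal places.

$3.93 per barrel

Fair futures: F* = S·e^(carry·T), with carry = (r + u) = 0.0506 + 0.0367 = 0.0873
F* = 119.98 · e^(0.0873 × 240/360) = 119.98 · e^0.058200 = 119.98 × 1.059927 = $127.1700
Market $131.10 > fair $127.1700: forward overpriced → cash-and-carry (buy spot, short the forward).
At maturity, profit = |F_mkt − F*| = |131.10 − 127.1700| = $3.93 per barrel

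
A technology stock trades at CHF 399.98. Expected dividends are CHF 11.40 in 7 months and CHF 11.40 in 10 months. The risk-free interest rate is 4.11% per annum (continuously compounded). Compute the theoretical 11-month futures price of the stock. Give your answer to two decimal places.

CHF 392.34

PV(dividends) I = 11.40·e^(−0.0411·7/12) + 11.40·e^(−0.0411·10/12)
I = 11.1299 + 11.0162 = 22.1461
F = (S − I)·e^(rT) = (399.98 − 22.1461) · e^(0.0411·11/12)
= 377.8339 · e^0.037675 = 377.8339 × 1.038394 = CHF 392.34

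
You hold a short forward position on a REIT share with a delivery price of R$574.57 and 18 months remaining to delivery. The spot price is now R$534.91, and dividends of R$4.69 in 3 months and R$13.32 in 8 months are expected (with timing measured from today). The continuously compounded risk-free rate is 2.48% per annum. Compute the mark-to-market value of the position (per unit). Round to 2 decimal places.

R$36.44

PV(remaining dividends) I = 4.69·e^(−0.0248·3/12) + 13.32·e^(−0.0248·8/12) = 17.7626
Current forward F = (S − I)·e^(rT) = (534.91 − 17.7626)·e^(0.0248·18/12) = 517.1474 × 1.037901 = 536.7478
Value (long) = (F − K)·e^(−rT) = (536.7478 − 574.57) × 0.963483 = -36.4410
Short position value = −(long value) = R$36.44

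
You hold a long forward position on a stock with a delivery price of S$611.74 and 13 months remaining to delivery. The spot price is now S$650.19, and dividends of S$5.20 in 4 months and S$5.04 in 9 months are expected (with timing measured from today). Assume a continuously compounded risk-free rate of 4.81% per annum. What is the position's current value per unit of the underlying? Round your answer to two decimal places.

S$59.53

PV(remaining dividends) I = 5.20·e^(−0.0481·4/12) + 5.04·e^(−0.0481·9/12) = 9.9787
Current forward F = (S − I)·e^(rT) = (650.19 − 9.9787)·e^(0.0481·13/12) = 640.2113 × 1.053490 = 674.4562
Value (long) = (F − K)·e^(−rT) = (674.4562 − 611.74) × 0.949226 = 59.5318
Value = S$59.53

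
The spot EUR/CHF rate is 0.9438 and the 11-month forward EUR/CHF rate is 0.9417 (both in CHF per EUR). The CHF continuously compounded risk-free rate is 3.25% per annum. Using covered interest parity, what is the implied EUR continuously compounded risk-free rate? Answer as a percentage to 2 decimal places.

3.49%

F = S·e^((r_CHF − r_EUR)T) ⇒ r_EUR = r_CHF − ln(F/S)/T
ln(0.9417/0.9438) = -0.002228; /(11/12) = -0.002431
r_EUR = 0.0325 + 0.002431 = 0.034931
r_EUR = 3.49%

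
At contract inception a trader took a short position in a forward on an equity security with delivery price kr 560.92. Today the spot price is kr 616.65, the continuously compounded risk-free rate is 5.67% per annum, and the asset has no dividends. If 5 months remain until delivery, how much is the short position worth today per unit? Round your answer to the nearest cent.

Current fair forward for the remaining 5 months: F = S·e^(r·T), r = 0.0567
F = 616.65 · e^(0.0567 × 5/12) = 616.65 × 1.023906 = 631.3916
Value of long forward = (F − K)·e^(−rT) = (631.3916 − 560.92) · e^(−0.0567·5/12)
= 70.4716 × 0.976652 = 68.83
Short position value = −(long value) = -kr 68.83

-kr 68.83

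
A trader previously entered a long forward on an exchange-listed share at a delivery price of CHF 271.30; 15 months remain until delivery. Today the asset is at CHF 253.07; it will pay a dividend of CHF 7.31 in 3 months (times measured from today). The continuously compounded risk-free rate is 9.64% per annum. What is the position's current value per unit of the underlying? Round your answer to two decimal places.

PV(remaining dividends) I = 7.31·e^(−0.0964·3/12) = 7.1359
Current forward F = (S − I)·e^(rT) = (253.07 − 7.1359)·e^(0.0964·15/12) = 245.9341 × 1.128061 = 277.4287
Value (long) = (F − K)·e^(−rT) = (277.4287 − 271.30) × 0.886477 = 5.4330
Value = CHF 5.43

CHF 5.43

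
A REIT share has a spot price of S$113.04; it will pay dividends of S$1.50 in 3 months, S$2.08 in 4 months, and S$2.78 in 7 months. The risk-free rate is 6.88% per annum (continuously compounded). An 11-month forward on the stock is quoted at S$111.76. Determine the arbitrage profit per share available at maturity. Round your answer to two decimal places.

PV(dividends) I = 1.50·e^(−0.0688·3/12) + 2.08·e^(−0.0688·4/12) + 2.78·e^(−0.0688·7/12) = 6.1779
Fair forward F* = (S − I)·e^(rT) = (113.04 − 6.1779)·e^0.063067 = 106.8621 × 1.065098 = 113.8186
Market S$111.76 < fair 113.8186: forward underpriced → reverse cash-and-carry (short the stock, invest proceeds at r, pay the dividends, go long the forward).
Profit at T = |F_mkt − F*| = |111.76 − 113.8186| = S$2.06 per share

S$2.06 per share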